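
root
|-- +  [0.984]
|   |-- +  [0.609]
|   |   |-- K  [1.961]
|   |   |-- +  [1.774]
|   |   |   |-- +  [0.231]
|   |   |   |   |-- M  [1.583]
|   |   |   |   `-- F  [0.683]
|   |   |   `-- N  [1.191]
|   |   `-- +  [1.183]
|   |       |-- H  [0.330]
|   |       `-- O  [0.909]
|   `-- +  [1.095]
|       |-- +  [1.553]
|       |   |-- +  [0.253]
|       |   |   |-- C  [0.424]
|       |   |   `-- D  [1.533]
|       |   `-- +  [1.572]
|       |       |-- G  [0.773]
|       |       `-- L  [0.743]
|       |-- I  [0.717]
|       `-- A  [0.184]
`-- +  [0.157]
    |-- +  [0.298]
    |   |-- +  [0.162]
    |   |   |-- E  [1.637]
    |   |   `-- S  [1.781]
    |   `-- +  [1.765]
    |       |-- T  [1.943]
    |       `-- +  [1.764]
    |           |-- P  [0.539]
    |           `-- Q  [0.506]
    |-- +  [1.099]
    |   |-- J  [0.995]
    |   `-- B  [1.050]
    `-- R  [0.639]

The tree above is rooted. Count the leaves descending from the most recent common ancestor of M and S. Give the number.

The MRCA of M and S is the root, so the clade is the entire tree.
That clade contains 20 terminal taxa: A, B, C, D, E, F, G, H, I, J, K, L, M, N, O, P, Q, R, S, T.

20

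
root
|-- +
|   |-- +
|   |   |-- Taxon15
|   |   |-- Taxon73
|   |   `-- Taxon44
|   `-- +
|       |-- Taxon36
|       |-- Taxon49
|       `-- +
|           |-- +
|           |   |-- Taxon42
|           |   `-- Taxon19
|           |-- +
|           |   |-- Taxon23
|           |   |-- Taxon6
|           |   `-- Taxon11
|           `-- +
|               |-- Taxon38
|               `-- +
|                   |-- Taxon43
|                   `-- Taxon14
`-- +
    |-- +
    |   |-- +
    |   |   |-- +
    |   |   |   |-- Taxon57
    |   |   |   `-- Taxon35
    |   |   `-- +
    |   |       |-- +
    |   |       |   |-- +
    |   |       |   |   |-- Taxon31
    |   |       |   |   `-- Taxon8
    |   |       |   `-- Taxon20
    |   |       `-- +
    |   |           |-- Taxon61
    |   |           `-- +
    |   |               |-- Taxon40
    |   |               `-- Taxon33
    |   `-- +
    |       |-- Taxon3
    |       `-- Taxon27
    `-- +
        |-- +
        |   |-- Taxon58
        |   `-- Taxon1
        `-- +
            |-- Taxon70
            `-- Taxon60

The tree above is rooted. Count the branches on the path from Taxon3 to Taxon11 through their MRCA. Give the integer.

The MRCA of Taxon3 and Taxon11 is the root of the tree.
From Taxon3 up to that node: 4 branches. From Taxon11 up to the same node: 5 branches. Total: 4 + 5 = 9.

9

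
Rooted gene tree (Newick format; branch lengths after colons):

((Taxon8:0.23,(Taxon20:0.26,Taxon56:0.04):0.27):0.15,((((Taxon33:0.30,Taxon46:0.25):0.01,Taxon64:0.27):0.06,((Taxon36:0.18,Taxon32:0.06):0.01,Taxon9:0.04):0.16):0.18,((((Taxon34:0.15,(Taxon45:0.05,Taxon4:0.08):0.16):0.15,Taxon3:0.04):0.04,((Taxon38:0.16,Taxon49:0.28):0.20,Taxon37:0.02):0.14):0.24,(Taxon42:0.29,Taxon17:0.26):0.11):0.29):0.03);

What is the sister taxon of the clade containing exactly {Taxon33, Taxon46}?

Taxon64

The clade containing exactly {Taxon33, Taxon46} attaches to the tree at the node subtending ((Taxon33,Taxon46),Taxon64).
The other lineage descending from that same node — the sister group — is the single tip Taxon64.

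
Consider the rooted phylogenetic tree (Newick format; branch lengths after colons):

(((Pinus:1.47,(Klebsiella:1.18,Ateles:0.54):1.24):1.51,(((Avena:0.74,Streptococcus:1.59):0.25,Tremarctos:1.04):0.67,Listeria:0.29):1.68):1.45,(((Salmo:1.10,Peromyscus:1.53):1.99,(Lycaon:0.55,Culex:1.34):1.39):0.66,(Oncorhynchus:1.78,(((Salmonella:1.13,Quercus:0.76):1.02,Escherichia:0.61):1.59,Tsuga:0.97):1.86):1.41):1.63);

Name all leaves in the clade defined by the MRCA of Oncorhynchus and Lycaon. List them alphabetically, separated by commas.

Tracing Oncorhynchus: it sits inside (Oncorhynchus,(((Salmonella,Quercus),Escherichia),Tsuga)).
Tracing Lycaon: it sits inside (Lycaon,Culex).
The smallest clade enclosing both is (((Salmo,Peromyscus),(Lycaon,Culex)),(Oncorhynchus,(((Salmonella,Quercus),Escherichia),Tsuga))); the answer is its 9 terminal taxa in alphabetical order.

Culex, Escherichia, Lycaon, Oncorhynchus, Peromyscus, Quercus, Salmo, Salmonella, Tsuga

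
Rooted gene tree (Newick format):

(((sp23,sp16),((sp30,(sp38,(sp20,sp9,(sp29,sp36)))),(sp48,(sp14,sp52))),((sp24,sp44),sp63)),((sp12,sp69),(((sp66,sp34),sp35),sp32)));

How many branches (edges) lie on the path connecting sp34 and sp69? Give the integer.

6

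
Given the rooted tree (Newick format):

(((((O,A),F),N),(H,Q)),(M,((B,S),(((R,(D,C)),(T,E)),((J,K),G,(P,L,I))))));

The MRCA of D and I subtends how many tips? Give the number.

11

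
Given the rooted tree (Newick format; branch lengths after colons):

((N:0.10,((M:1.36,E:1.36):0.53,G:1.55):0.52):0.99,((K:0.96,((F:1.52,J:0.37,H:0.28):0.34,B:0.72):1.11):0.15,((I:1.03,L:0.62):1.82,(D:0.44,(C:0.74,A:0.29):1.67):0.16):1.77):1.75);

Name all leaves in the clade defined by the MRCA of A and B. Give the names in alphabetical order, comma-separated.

A, B, C, D, F, H, I, J, K, L

Tracing A: it sits inside (C,A).
Tracing B: it sits inside ((F,J,H),B).
The smallest clade enclosing both is ((K,((F,J,H),B)),((I,L),(D,(C,A)))); the answer is its 10 terminal taxa in alphabetical order.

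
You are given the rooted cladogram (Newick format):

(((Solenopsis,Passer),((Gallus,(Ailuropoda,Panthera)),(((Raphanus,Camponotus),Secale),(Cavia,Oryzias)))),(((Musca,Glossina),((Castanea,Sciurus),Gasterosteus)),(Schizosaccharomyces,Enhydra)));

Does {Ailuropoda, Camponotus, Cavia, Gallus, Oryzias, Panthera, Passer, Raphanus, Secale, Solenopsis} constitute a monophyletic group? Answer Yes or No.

Yes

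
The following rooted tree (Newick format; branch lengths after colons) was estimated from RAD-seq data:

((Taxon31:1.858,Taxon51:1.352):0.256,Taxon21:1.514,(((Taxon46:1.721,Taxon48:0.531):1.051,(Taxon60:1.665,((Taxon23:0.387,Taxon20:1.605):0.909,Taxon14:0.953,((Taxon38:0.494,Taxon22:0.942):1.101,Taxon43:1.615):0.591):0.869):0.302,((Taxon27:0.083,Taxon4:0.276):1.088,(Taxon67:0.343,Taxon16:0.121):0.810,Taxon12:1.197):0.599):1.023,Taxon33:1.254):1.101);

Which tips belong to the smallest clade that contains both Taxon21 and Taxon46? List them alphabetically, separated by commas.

Tracing Taxon21: it attaches directly to the root.
Tracing Taxon46: it sits inside (Taxon46,Taxon48).
The smallest clade enclosing both is the whole tree (their MRCA is the root), so the answer is all 18 tips in alphabetical order.

Taxon12, Taxon14, Taxon16, Taxon20, Taxon21, Taxon22, Taxon23, Taxon27, Taxon31, Taxon33, Taxon38, Taxon4, Taxon43, Taxon46, Taxon48, Taxon51, Taxon60, Taxon67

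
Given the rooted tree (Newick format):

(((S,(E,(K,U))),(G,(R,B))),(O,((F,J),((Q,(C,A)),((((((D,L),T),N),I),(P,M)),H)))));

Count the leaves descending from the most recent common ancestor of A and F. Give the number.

The MRCA of A and F is the node subtending ((F,J),((Q,(C,A)),((((((D,L),T),N),I),(P,M)),H))).
That clade contains 13 terminal taxa: A, C, D, F, H, I, J, L, M, N, P, Q, T.

13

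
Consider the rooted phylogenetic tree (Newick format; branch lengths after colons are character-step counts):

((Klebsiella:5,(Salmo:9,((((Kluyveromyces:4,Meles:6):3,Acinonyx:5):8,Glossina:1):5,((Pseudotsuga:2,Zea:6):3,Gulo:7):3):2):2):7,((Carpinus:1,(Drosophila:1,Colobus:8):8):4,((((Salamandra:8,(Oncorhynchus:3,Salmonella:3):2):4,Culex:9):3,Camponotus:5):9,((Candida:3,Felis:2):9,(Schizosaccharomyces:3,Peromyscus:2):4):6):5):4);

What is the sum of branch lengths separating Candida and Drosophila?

36

The path runs Candida → … → MRCA → … → Drosophila; the MRCA is the node subtending ((Carpinus,(Drosophila,Colobus)),((((Salamandra,(Oncorhynchus,Salmonella)),Culex),Camponotus),((Candida,Felis),(Schizosaccharomyces,Peromyscus)))).
Branch lengths along that path: 3 + 9 + 6 + 5 + 4 + 8 + 1 = 36.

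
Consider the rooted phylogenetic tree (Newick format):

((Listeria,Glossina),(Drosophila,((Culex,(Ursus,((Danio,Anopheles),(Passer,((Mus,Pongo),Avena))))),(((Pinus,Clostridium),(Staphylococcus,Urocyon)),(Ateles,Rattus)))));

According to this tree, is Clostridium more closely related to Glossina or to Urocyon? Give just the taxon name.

Urocyon

The MRCA of Clostridium and Urocyon subtends ((Pinus,Clostridium),(Staphylococcus,Urocyon)) (4 taxa).
The MRCA of Clostridium and Glossina is the root, subtending the entire tree (17 taxa).
The first is nested inside the second, so Clostridium shares a more recent common ancestor with Urocyon.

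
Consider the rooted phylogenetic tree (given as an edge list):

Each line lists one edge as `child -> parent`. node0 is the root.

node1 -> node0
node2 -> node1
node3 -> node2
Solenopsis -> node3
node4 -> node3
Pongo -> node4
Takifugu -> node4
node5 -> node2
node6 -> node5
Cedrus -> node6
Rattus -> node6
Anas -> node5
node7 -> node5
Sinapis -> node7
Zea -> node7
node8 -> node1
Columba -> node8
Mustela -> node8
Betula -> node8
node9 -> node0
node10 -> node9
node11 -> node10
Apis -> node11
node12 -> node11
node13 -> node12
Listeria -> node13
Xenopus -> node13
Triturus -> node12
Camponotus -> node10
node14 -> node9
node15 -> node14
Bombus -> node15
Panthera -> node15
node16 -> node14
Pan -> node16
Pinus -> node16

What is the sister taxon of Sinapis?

Zea

Sinapis attaches to the tree at the node subtending (Sinapis,Zea).
The other lineage descending from that same node — the sister group — is the single tip Zea.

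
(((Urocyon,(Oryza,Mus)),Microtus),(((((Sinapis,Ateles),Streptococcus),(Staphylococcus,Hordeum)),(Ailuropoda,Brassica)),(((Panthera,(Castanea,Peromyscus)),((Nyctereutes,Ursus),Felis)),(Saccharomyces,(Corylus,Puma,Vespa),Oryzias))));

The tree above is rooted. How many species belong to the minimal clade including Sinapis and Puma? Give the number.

The MRCA of Sinapis and Puma is the node subtending (((((Sinapis,Ateles),Streptococcus),(Staphylococcus,Hordeum)),(Ailuropoda,Brassica)),(((Panthera,(Castanea,Peromyscus)),((Nyctereutes,Ursus),Felis)),(Saccharomyces,(Corylus,Puma,Vespa),Oryzias))).
That clade contains 18 terminal taxa: Ailuropoda, Ateles, Brassica, Castanea, Corylus, Felis, Hordeum, Nyctereutes, Oryzias, Panthera, Peromyscus, Puma, Saccharomyces, Sinapis, Staphylococcus, Streptococcus, Ursus, Vespa.

18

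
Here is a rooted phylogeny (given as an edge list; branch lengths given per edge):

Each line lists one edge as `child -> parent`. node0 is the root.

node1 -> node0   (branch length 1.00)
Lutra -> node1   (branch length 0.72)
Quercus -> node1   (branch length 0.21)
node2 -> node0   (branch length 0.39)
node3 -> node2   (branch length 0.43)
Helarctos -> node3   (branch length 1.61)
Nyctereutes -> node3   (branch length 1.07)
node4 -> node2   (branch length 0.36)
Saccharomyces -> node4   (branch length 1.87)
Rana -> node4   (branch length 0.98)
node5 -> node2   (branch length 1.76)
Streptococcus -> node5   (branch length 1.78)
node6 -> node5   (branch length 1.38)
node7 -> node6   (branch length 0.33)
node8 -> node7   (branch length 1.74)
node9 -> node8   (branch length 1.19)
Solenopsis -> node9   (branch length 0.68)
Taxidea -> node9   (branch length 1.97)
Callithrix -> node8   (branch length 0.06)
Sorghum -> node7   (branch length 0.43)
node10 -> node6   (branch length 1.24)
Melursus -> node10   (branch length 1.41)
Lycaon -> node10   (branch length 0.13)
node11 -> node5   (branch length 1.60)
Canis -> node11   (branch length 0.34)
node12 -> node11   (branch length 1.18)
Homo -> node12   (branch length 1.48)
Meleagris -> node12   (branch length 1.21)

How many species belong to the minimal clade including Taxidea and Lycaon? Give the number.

6

The MRCA of Taxidea and Lycaon is the node subtending ((((Solenopsis,Taxidea),Callithrix),Sorghum),(Melursus,Lycaon)).
That clade contains 6 terminal taxa: Callithrix, Lycaon, Melursus, Solenopsis, Sorghum, Taxidea.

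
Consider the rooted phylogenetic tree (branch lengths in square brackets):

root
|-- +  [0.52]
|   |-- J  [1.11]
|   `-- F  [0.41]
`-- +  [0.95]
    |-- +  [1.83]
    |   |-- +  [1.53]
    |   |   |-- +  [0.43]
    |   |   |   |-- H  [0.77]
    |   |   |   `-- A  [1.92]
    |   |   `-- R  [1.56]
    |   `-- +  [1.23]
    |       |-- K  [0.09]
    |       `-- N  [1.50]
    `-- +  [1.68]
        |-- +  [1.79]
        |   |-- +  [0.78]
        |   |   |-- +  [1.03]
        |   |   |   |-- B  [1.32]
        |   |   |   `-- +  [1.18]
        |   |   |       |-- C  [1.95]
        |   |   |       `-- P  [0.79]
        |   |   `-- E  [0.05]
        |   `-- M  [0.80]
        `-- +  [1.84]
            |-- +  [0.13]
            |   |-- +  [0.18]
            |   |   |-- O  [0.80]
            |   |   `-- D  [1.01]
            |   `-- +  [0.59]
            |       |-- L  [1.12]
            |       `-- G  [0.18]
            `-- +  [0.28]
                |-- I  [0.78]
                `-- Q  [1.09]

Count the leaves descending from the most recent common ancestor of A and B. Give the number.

The MRCA of A and B is the node subtending ((((H,A),R),(K,N)),((((B,(C,P)),E),M),(((O,D),(L,G)),(I,Q)))).
That clade contains 16 terminal taxa: A, B, C, D, E, G, H, I, K, L, M, N, O, P, Q, R.

16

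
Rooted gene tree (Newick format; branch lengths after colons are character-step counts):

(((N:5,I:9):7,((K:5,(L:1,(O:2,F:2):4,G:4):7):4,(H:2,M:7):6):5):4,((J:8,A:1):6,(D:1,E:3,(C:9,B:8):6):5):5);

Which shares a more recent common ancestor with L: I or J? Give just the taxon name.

The MRCA of L and I subtends ((N,I),((K,(L,(O,F),G)),(H,M))) (9 taxa).
The MRCA of L and J is the root, subtending the entire tree (15 taxa).
The first is nested inside the second, so L shares a more recent common ancestor with I.

I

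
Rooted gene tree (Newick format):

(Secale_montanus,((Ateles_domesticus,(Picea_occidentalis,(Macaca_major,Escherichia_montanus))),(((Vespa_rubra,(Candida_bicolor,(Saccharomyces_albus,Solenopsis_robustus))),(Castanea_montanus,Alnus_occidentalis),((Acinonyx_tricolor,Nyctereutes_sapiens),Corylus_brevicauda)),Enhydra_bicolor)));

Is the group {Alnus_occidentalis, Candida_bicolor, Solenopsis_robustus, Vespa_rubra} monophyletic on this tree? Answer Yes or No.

No

The MRCA of the listed taxa subtends ((Vespa_rubra,(Candida_bicolor,(Saccharomyces_albus,Solenopsis_robustus))),(Castanea_montanus,Alnus_occidentalis),((Acinonyx_tricolor,Nyctereutes_sapiens),Corylus_brevicauda)).
That clade also contains Acinonyx_tricolor, Castanea_montanus, Corylus_brevicauda, Nyctereutes_sapiens, Saccharomyces_albus, which are not in the proposed group, so the group is not monophyletic.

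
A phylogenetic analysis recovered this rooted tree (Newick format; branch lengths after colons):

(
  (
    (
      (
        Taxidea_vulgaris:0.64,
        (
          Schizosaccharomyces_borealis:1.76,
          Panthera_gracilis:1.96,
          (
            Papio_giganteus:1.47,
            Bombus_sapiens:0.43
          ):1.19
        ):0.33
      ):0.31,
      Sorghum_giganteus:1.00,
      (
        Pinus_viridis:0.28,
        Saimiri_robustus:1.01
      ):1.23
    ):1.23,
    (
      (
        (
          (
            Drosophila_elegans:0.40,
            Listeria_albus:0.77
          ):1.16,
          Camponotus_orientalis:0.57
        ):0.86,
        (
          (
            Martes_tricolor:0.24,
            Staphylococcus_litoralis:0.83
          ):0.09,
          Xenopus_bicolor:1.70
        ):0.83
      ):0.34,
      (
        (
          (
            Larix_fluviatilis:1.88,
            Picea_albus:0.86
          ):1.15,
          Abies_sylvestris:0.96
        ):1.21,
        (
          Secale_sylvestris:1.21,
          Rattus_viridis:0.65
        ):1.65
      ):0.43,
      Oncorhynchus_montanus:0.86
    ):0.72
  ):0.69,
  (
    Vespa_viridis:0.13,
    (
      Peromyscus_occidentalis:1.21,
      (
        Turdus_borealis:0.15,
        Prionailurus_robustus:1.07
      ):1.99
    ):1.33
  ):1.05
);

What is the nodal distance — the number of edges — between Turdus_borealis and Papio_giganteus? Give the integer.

The MRCA of Turdus_borealis and Papio_giganteus is the root of the tree.
From Turdus_borealis up to that node: 4 branches. From Papio_giganteus up to the same node: 6 branches. Total: 4 + 6 = 10.

10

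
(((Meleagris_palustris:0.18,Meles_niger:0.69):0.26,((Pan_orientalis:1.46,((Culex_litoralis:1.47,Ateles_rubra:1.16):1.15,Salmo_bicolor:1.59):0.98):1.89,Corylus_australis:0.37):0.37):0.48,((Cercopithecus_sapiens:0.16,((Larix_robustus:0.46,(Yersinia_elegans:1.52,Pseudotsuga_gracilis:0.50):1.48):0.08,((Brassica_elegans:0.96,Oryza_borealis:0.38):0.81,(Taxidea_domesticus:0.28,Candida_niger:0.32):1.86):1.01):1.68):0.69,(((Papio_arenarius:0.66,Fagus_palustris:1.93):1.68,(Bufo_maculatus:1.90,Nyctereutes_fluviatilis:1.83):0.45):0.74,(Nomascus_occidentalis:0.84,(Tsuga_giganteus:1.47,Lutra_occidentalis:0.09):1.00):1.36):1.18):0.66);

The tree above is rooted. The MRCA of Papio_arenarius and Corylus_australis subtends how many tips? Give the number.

The MRCA of Papio_arenarius and Corylus_australis is the root, so the clade is the entire tree.
That clade contains 22 terminal taxa: Ateles_rubra, Brassica_elegans, Bufo_maculatus, Candida_niger, Cercopithecus_sapiens, Corylus_australis, Culex_litoralis, Fagus_palustris, Larix_robustus, Lutra_occidentalis, Meleagris_palustris, Meles_niger, Nomascus_occidentalis, Nyctereutes_fluviatilis, Oryza_borealis, Pan_orientalis, Papio_arenarius, Pseudotsuga_gracilis, Salmo_bicolor, Taxidea_domesticus, Tsuga_giganteus, Yersinia_elegans.

22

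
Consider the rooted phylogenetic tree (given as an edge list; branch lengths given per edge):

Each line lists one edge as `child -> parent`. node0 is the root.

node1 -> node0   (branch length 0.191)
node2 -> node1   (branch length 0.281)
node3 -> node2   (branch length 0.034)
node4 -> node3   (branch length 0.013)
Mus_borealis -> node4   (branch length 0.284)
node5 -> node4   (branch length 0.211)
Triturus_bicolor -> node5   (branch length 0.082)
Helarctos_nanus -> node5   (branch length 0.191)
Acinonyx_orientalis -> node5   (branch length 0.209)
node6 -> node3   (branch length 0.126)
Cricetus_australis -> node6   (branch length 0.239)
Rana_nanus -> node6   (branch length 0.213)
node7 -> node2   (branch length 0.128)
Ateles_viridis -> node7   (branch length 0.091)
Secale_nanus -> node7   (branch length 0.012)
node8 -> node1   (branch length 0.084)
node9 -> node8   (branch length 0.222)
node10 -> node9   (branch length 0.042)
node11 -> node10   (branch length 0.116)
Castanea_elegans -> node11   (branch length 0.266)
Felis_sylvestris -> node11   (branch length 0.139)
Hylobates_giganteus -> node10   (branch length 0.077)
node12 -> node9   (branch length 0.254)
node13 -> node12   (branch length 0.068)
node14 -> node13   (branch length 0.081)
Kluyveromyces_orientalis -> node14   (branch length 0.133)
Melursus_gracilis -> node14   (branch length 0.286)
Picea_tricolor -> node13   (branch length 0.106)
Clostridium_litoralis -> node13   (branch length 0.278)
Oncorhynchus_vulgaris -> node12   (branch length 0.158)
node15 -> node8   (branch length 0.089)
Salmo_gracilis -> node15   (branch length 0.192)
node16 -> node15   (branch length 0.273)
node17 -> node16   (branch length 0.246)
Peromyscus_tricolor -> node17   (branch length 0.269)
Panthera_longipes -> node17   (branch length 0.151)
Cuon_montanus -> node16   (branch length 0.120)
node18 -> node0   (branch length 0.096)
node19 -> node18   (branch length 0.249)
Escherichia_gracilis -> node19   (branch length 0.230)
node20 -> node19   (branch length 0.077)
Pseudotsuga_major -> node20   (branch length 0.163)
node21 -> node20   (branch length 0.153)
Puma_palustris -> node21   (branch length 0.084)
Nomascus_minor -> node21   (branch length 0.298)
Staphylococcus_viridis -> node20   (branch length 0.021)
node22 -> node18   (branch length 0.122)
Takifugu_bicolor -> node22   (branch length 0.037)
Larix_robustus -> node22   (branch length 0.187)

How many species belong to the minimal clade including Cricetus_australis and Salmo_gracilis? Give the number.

The MRCA of Cricetus_australis and Salmo_gracilis is the node subtending ((((Mus_borealis,(Triturus_bicolor,Helarctos_nanus,Acinonyx_orientalis)),(Cricetus_australis,Rana_nanus)),(Ateles_viridis,Secale_nanus)),((((Castanea_elegans,Felis_sylvestris),Hylobates_giganteus),(((Kluyveromyces_orientalis,Melursus_gracilis),Picea_tricolor,Clostridium_litoralis),Oncorhynchus_vulgaris)),(Salmo_gracilis,((Peromyscus_tricolor,Panthera_longipes),Cuon_montanus)))).
That clade contains 20 terminal taxa: Acinonyx_orientalis, Ateles_viridis, Castanea_elegans, Clostridium_litoralis, Cricetus_australis, Cuon_montanus, Felis_sylvestris, Helarctos_nanus, Hylobates_giganteus, Kluyveromyces_orientalis, Melursus_gracilis, Mus_borealis, Oncorhynchus_vulgaris, Panthera_longipes, Peromyscus_tricolor, Picea_tricolor, Rana_nanus, Salmo_gracilis, Secale_nanus, Triturus_bicolor.

20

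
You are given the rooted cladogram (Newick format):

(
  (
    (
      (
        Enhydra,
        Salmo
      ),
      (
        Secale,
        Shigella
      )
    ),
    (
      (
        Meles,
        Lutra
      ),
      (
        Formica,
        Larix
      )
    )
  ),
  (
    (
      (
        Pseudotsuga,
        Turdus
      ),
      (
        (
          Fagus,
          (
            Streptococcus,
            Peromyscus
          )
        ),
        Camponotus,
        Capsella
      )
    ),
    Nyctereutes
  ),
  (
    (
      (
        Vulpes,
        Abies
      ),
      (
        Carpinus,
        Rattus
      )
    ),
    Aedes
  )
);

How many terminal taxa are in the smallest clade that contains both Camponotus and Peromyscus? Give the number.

The MRCA of Camponotus and Peromyscus is the node subtending ((Fagus,(Streptococcus,Peromyscus)),Camponotus,Capsella).
That clade contains 5 terminal taxa: Camponotus, Capsella, Fagus, Peromyscus, Streptococcus.

5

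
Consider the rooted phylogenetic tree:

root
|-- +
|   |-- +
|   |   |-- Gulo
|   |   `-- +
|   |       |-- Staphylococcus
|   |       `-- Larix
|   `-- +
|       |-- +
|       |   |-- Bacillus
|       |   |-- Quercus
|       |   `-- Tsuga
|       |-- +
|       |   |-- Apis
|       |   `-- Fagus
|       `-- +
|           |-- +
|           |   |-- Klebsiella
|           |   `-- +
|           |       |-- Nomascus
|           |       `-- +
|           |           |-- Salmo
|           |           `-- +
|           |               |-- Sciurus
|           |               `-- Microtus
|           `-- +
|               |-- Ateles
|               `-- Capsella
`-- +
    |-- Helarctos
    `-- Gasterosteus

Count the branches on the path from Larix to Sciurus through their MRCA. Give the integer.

The MRCA of Larix and Sciurus is the node subtending ((Gulo,(Staphylococcus,Larix)),((Bacillus,Quercus,Tsuga),(Apis,Fagus),((Klebsiella,(Nomascus,(Salmo,(Sciurus,Microtus)))),(Ateles,Capsella)))).
From Larix up to that node: 3 branches. From Sciurus up to the same node: 7 branches. Total: 3 + 7 = 10.

10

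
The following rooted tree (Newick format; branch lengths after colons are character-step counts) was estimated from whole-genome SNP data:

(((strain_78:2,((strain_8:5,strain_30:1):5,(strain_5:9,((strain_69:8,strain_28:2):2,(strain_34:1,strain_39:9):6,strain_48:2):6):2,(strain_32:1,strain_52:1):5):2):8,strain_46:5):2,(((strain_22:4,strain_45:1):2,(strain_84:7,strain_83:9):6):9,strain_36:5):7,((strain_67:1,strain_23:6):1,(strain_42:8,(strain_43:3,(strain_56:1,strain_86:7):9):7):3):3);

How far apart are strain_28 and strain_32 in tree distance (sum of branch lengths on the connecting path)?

18

The path runs strain_28 → … → MRCA → … → strain_32; the MRCA is the node subtending ((strain_8,strain_30),(strain_5,((strain_69,strain_28),(strain_34,strain_39),strain_48)),(strain_32,strain_52)).
Branch lengths along that path: 2 + 2 + 6 + 2 + 5 + 1 = 18.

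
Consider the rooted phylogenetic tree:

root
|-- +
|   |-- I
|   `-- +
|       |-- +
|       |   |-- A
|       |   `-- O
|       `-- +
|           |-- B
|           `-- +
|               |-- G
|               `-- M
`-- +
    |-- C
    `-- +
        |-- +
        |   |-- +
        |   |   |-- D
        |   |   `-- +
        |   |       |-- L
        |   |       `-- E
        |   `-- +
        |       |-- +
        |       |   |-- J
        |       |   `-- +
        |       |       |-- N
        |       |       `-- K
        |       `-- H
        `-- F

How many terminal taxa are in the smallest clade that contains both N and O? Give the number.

15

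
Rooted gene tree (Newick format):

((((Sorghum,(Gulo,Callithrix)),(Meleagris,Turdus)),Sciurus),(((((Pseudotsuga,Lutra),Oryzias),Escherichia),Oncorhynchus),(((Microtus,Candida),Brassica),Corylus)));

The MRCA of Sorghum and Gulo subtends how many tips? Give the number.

3

The MRCA of Sorghum and Gulo is the node subtending (Sorghum,(Gulo,Callithrix)).
That clade contains 3 terminal taxa: Callithrix, Gulo, Sorghum.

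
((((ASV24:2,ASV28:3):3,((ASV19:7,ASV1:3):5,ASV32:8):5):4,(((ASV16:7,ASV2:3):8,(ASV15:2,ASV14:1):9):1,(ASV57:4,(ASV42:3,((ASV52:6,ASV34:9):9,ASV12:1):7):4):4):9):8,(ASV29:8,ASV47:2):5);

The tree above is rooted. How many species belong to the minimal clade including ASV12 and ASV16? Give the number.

9

The MRCA of ASV12 and ASV16 is the node subtending (((ASV16,ASV2),(ASV15,ASV14)),(ASV57,(ASV42,((ASV52,ASV34),ASV12)))).
That clade contains 9 terminal taxa: ASV12, ASV14, ASV15, ASV16, ASV2, ASV34, ASV42, ASV52, ASV57.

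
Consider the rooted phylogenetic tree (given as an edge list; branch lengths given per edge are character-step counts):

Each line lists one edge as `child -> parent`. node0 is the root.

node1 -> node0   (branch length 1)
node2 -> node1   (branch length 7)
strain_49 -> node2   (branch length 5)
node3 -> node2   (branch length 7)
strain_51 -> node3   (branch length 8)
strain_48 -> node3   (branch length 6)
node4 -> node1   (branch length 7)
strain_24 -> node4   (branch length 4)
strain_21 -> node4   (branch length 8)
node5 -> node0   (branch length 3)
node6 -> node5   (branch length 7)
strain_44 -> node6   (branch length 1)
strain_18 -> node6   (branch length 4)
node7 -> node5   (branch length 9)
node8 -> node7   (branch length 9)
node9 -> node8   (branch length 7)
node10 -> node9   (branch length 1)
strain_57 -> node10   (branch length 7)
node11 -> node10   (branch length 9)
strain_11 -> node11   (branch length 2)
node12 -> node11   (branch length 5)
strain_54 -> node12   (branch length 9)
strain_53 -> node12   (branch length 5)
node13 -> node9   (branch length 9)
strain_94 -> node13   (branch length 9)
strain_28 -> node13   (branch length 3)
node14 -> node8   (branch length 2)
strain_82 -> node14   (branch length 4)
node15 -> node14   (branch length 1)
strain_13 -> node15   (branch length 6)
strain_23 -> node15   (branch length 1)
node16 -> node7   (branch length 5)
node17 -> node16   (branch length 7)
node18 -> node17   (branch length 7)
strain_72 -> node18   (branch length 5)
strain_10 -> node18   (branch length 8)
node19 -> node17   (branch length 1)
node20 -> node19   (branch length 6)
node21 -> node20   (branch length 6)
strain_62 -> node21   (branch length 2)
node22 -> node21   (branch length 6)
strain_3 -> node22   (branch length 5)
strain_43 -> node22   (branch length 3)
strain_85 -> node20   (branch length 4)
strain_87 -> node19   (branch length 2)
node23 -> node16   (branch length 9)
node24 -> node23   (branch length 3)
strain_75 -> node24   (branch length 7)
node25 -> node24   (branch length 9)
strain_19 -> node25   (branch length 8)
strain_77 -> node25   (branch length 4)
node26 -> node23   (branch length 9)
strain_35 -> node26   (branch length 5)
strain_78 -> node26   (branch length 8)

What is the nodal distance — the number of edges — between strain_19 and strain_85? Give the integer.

The MRCA of strain_19 and strain_85 is the node subtending (((strain_72,strain_10),(((strain_62,(strain_3,strain_43)),strain_85),strain_87)),((strain_75,(strain_19,strain_77)),(strain_35,strain_78))).
From strain_19 up to that node: 4 branches. From strain_85 up to the same node: 4 branches. Total: 4 + 4 = 8.

8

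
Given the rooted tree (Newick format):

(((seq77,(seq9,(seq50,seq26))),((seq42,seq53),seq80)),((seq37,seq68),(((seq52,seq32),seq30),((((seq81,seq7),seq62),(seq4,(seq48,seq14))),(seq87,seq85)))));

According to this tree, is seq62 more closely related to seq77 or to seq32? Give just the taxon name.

The MRCA of seq62 and seq32 subtends (((seq52,seq32),seq30),((((seq81,seq7),seq62),(seq4,(seq48,seq14))),(seq87,seq85))) (11 taxa).
The MRCA of seq62 and seq77 is the root, subtending the entire tree (20 taxa).
The first is nested inside the second, so seq62 shares a more recent common ancestor with seq32.

seq32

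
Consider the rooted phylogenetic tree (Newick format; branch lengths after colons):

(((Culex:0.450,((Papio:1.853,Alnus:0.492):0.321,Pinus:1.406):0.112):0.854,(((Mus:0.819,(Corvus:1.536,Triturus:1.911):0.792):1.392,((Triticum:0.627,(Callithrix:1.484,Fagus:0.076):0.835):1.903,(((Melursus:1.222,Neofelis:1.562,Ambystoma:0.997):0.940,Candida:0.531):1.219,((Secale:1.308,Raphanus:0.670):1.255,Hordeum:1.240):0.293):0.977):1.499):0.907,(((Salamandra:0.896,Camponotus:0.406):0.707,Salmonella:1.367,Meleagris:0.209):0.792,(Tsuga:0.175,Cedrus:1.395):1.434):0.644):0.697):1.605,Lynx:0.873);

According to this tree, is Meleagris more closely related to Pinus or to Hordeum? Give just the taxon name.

Hordeum

The MRCA of Meleagris and Hordeum subtends (((Mus,(Corvus,Triturus)),((Triticum,(Callithrix,Fagus)),(((Melursus,Neofelis,Ambystoma),Candida),((Secale,Raphanus),Hordeum)))),(((Salamandra,Camponotus),Salmonella,Meleagris),(Tsuga,Cedrus))) (19 taxa).
The MRCA of Meleagris and Pinus subtends ((Culex,((Papio,Alnus),Pinus)),(((Mus,(Corvus,Triturus)),((Triticum,(Callithrix,Fagus)),(((Melursus,Neofelis,Ambystoma),Candida),((Secale,Raphanus),Hordeum)))),(((Salamandra,Camponotus),Salmonella,Meleagris),(Tsuga,Cedrus)))) (23 taxa).
The first is nested inside the second, so Meleagris shares a more recent common ancestor with Hordeum.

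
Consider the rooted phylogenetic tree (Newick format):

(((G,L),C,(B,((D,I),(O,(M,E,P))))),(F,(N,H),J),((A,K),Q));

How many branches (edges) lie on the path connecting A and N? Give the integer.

6

The MRCA of A and N is the root of the tree.
From A up to that node: 3 branches. From N up to the same node: 3 branches. Total: 3 + 3 = 6.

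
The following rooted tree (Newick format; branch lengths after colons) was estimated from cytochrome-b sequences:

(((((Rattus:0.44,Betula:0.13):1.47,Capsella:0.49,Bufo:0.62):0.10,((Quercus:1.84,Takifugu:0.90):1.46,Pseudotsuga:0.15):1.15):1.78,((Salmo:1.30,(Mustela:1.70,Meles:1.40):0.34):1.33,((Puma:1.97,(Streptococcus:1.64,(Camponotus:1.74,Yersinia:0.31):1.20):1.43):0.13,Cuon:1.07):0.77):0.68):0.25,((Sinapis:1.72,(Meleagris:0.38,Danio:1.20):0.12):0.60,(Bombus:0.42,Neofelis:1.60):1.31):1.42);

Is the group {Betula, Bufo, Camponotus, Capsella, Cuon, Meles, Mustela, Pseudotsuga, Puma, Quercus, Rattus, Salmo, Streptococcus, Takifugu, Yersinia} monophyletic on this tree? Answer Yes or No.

Yes

The most recent common ancestor of these taxa subtends ((((Rattus,Betula),Capsella,Bufo),((Quercus,Takifugu),Pseudotsuga)),((Salmo,(Mustela,Meles)),((Puma,(Streptococcus,(Camponotus,Yersinia))),Cuon))).
That clade has exactly 15 tips — every listed taxon and nothing else — so the group is monophyletic.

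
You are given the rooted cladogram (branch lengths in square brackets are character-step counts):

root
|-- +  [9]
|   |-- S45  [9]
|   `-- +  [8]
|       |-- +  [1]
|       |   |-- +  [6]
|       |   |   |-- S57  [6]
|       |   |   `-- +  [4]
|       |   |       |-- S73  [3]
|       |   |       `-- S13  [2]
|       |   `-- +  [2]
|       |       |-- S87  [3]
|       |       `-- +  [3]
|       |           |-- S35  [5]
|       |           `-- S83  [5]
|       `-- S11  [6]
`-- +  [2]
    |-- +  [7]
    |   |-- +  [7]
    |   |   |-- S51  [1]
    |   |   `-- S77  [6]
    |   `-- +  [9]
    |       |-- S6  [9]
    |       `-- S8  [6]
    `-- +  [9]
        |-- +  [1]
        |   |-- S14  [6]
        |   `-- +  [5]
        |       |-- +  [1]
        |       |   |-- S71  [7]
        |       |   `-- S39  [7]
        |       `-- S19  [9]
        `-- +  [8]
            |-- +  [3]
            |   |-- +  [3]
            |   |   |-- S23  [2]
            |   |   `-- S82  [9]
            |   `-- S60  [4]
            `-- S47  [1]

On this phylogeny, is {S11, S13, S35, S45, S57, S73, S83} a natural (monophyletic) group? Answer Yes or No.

The MRCA of the listed taxa subtends (S45,(((S57,(S73,S13)),(S87,(S35,S83))),S11)).
That clade also contains S87, which is not in the proposed group, so the group is not monophyletic.

No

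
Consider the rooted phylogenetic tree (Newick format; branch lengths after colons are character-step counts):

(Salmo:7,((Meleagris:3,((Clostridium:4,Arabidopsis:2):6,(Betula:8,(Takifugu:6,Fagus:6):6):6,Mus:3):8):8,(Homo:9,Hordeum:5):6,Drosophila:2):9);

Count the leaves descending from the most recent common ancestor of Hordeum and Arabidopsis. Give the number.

10

The MRCA of Hordeum and Arabidopsis is the node subtending ((Meleagris,((Clostridium,Arabidopsis),(Betula,(Takifugu,Fagus)),Mus)),(Homo,Hordeum),Drosophila).
That clade contains 10 terminal taxa: Arabidopsis, Betula, Clostridium, Drosophila, Fagus, Homo, Hordeum, Meleagris, Mus, Takifugu.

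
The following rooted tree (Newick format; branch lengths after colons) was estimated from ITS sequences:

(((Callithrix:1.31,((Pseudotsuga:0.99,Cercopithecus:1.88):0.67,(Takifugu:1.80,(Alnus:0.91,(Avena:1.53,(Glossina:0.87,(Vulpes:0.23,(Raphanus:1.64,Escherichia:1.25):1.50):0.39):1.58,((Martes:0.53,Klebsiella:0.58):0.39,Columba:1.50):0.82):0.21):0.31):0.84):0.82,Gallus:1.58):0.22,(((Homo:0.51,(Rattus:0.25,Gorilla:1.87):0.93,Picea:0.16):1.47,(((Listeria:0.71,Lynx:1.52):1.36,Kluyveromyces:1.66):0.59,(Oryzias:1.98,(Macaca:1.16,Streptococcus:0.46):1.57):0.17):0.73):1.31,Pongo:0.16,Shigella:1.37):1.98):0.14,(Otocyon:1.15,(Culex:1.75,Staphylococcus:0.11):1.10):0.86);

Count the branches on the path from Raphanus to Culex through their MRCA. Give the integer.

13

The MRCA of Raphanus and Culex is the root of the tree.
From Raphanus up to that node: 10 branches. From Culex up to the same node: 3 branches. Total: 10 + 3 = 13.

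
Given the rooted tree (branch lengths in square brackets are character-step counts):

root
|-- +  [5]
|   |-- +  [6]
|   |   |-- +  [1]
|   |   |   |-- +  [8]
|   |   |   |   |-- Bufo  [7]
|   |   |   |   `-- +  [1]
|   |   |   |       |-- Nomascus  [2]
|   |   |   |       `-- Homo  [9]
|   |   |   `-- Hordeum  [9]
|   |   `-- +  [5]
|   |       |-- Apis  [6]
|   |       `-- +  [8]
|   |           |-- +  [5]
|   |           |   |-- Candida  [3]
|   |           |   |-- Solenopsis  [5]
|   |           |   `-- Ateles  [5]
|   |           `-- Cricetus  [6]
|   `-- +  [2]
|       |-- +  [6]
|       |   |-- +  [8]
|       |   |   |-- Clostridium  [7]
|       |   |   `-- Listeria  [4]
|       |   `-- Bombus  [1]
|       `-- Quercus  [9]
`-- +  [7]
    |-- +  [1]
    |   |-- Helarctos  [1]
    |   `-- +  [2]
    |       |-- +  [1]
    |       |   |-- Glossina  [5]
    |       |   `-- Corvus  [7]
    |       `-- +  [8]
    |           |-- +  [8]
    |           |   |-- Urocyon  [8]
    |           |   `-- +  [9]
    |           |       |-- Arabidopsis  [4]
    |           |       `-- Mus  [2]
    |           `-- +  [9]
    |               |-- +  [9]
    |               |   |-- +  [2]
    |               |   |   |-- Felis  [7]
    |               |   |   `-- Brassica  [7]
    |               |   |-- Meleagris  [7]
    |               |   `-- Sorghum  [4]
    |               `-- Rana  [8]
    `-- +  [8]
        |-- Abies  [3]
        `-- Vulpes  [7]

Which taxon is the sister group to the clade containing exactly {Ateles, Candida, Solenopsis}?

The clade containing exactly {Ateles, Candida, Solenopsis} attaches to the tree at the node subtending ((Candida,Solenopsis,Ateles),Cricetus).
The other lineage descending from that same node — the sister group — is the single tip Cricetus.

Cricetus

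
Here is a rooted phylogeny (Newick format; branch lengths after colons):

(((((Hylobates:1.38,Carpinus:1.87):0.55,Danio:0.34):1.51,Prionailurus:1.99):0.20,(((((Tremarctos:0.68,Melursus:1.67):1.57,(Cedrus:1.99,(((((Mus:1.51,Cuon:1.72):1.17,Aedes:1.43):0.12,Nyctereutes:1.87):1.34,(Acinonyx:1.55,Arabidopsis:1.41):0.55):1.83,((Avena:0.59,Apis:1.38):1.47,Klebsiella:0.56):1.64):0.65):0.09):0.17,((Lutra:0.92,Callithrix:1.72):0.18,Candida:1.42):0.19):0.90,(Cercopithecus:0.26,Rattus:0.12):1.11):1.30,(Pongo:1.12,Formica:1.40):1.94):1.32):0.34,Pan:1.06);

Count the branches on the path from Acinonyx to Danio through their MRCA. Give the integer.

The MRCA of Acinonyx and Danio is the node subtending ((((Hylobates,Carpinus),Danio),Prionailurus),(((((Tremarctos,Melursus),(Cedrus,(((((Mus,Cuon),Aedes),Nyctereutes),(Acinonyx,Arabidopsis)),((Avena,Apis),Klebsiella)))),((Lutra,Callithrix),Candida)),(Cercopithecus,Rattus)),(Pongo,Formica))).
From Acinonyx up to that node: 9 branches. From Danio up to the same node: 3 branches. Total: 9 + 3 = 12.

12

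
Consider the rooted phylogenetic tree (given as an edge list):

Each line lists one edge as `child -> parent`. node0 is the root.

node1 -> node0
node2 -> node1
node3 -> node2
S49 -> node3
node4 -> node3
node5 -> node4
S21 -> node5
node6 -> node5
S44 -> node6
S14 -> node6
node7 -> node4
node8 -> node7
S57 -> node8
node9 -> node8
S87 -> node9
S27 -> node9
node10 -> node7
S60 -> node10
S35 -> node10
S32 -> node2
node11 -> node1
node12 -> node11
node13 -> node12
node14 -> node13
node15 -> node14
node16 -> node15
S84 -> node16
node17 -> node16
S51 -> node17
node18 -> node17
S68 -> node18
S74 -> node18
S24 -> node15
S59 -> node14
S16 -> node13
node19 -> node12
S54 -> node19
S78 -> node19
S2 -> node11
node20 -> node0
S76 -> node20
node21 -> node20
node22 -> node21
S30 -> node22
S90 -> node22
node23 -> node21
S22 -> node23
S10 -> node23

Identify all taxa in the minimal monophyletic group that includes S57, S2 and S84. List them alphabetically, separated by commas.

S14, S16, S2, S21, S24, S27, S32, S35, S44, S49, S51, S54, S57, S59, S60, S68, S74, S78, S84, S87

Tracing S57: it sits inside (S57,(S87,S27)).
Tracing S2: it sits inside ((((((S84,(S51,(S68,S74))),S24),S59),S16),(S54,S78)),S2).
Tracing S84: it sits inside (S84,(S51,(S68,S74))).
The smallest clade enclosing all 3 is (((S49,((S21,(S44,S14)),((S57,(S87,S27)),(S60,S35)))),S32),((((((S84,(S51,(S68,S74))),S24),S59),S16),(S54,S78)),S2)); the answer is its 20 terminal taxa in alphabetical order.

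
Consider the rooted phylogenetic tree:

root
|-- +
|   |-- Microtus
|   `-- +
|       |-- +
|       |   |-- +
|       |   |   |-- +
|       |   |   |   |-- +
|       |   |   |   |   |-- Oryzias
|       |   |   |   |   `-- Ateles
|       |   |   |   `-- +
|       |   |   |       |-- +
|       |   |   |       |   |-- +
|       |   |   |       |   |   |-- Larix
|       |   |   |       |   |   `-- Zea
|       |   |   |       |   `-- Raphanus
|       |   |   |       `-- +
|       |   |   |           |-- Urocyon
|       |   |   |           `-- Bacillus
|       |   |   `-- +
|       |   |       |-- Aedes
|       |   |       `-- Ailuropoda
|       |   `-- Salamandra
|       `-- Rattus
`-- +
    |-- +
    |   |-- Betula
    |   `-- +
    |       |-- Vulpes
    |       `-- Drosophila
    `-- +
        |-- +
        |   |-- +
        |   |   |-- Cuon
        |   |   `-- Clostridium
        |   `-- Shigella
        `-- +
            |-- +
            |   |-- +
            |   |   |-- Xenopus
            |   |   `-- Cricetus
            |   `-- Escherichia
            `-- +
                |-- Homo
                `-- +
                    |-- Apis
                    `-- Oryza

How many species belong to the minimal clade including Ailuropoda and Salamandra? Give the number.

The MRCA of Ailuropoda and Salamandra is the node subtending ((((Oryzias,Ateles),(((Larix,Zea),Raphanus),(Urocyon,Bacillus))),(Aedes,Ailuropoda)),Salamandra).
That clade contains 10 terminal taxa: Aedes, Ailuropoda, Ateles, Bacillus, Larix, Oryzias, Raphanus, Salamandra, Urocyon, Zea.

10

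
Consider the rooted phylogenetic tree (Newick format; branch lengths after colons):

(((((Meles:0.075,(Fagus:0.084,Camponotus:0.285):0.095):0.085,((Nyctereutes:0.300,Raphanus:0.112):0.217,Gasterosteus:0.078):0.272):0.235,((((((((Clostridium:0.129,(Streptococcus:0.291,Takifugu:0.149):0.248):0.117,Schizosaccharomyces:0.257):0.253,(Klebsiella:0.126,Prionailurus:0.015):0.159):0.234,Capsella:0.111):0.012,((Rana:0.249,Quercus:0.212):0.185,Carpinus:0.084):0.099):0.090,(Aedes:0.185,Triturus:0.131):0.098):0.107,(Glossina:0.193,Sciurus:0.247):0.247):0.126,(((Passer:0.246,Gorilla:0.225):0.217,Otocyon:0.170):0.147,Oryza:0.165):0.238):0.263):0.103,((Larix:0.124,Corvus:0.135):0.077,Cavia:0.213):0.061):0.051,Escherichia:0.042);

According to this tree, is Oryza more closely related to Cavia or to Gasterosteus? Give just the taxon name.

Gasterosteus

The MRCA of Oryza and Gasterosteus subtends (((Meles,(Fagus,Camponotus)),((Nyctereutes,Raphanus),Gasterosteus)),((((((((Clostridium,(Streptococcus,Takifugu)),Schizosaccharomyces),(Klebsiella,Prionailurus)),Capsella),((Rana,Quercus),Carpinus)),(Aedes,Triturus)),(Glossina,Sciurus)),(((Passer,Gorilla),Otocyon),Oryza))) (24 taxa).
The MRCA of Oryza and Cavia subtends ((((Meles,(Fagus,Camponotus)),((Nyctereutes,Raphanus),Gasterosteus)),((((((((Clostridium,(Streptococcus,Takifugu)),Schizosaccharomyces),(Klebsiella,Prionailurus)),Capsella),((Rana,Quercus),Carpinus)),(Aedes,Triturus)),(Glossina,Sciurus)),(((Passer,Gorilla),Otocyon),Oryza))),((Larix,Corvus),Cavia)) (27 taxa).
The first is nested inside the second, so Oryza shares a more recent common ancestor with Gasterosteus.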